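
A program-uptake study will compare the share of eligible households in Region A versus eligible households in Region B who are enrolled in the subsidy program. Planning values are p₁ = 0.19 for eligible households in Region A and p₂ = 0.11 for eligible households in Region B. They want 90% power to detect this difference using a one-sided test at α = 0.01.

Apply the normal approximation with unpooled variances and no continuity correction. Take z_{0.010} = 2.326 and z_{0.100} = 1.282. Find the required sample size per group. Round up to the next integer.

n = (z_α + z_β)² · [p₁(1−p₁) + p₂(1−p₂)] / (p₁ − p₂)²
  = (2.326 + 1.282)² · (0.19·0.81 + 0.11·0.89) / (0.08)²
  = (3.608)² · (0.1539 + 0.0979) / 0.0064
  = 13.0177 · 0.2518 / 0.0064
  = 512.16
Round up → n = 513 per group.

n = 513 per group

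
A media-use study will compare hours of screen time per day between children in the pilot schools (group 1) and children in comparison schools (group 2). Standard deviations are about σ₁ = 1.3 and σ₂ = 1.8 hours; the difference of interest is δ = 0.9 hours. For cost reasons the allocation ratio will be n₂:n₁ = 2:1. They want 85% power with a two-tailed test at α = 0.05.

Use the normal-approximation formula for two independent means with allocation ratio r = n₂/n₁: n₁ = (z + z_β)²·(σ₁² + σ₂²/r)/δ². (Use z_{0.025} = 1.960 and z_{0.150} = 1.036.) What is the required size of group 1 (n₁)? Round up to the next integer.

n₁ = (z_{α/2} + z_β)² · (σ₁² + σ₂²/r) / δ²
   = (1.960 + 1.036)² · (1.3² + 1.8²/2) / 0.9²
   = 8.9760 · (1.69 + 1.62) / 0.81
   = 8.9760 · 3.31 / 0.81
   = 36.68
Round up → n₁ = 37; n₂ = r·n₁ = 2 × 37 = 74.

n₁ = 37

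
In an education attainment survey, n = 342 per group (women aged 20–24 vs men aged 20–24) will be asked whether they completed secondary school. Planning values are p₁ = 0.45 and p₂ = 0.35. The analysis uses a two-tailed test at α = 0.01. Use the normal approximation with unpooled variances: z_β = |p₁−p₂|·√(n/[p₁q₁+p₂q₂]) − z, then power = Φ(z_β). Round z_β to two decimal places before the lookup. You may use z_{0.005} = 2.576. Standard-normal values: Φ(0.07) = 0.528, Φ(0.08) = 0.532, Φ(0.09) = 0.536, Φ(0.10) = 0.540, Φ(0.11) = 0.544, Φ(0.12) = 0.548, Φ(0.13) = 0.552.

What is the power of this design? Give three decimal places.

Power ≈ 0.544

z_β = |p₁−p₂|·√(n/[p₁q₁+p₂q₂]) − z_{α/2}
    = 0.10 · √(342/0.4750) − 2.576
    = 0.10 · 26.8328 − 2.576
    = 2.6833 − 2.576 = 0.1073 → 0.11
Power = Φ(0.11) = 0.544.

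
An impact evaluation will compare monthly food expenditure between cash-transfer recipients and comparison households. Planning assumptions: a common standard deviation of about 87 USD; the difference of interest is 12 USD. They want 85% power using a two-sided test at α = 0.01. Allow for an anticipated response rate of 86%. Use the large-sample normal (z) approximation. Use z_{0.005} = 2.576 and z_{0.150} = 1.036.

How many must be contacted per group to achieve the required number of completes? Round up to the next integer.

n = (z_{α/2} + z_β)² · (σ₁² + σ₂²) / δ²
  = (2.576 + 1.036)² · (2·87² = 15138) / 12²
  = 13.0465 · 15138 / 144
  = 1371.52
Adjust for 86% response: 1371.52 / 0.86 = 1594.79.
Round up → n = 1595 per group.

n = 1595 per group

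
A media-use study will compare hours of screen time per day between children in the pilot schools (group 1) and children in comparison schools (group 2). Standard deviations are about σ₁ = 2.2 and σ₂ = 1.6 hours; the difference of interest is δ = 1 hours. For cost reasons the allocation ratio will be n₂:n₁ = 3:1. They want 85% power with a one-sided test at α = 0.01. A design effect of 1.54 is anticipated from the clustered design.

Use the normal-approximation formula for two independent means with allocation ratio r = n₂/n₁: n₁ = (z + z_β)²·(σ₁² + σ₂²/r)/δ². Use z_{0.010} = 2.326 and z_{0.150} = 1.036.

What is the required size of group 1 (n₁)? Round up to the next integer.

n₁ = (z_α + z_β)² · (σ₁² + σ₂²/r) / δ²
   = (2.326 + 1.036)² · (2.2² + 1.6²/3) / 1²
   = 11.3030 · (4.84 + 0.85333) / 1
   = 11.3030 · 5.6933 / 1
   = 64.35
Design effect: 1.54 × 64.35 = 99.10.
Round up → n₁ = 100; n₂ = r·n₁ = 3 × 100 = 300.

n₁ = 100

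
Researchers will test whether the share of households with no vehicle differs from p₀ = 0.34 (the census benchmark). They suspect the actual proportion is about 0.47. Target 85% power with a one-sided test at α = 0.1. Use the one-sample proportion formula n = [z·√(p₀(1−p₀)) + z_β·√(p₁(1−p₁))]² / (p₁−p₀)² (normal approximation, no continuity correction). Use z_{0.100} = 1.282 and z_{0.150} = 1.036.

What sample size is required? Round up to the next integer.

n = 75

n = [z_α·√(p₀q₀) + z_β·√(p₁q₁)]² / (p₁ − p₀)²
  = [1.282·√(0.34·0.66) + 1.036·√(0.47·0.53)]² / (0.13)²
  = [1.282·0.4737 + 1.036·0.4991]² / 0.0169
  = [1.1244]² / 0.0169
  = 74.80
Round up → n = 75.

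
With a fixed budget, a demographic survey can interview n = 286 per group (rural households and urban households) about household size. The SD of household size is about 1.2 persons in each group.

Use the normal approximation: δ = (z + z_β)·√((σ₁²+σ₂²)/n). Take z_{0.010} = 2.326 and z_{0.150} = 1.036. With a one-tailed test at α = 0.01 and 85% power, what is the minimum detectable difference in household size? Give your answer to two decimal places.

δ = (z_α + z_β) · √((σ₁²+σ₂²)/n)
  = (2.326 + 1.036) · √(2.88/286)
  = 3.362 · √0.01007
  = 3.362 · 0.1003
  = 0.3374

Minimum detectable difference ≈ 0.34 persons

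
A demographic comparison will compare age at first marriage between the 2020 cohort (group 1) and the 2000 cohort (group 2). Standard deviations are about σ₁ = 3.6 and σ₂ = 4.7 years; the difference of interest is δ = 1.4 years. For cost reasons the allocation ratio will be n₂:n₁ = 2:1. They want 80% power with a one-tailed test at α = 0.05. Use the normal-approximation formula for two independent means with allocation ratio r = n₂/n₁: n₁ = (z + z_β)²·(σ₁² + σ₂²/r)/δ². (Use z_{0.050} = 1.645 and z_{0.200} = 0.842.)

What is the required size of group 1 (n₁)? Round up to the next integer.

n₁ = (z_α + z_β)² · (σ₁² + σ₂²/r) / δ²
   = (1.645 + 0.842)² · (3.6² + 4.7²/2) / 1.4²
   = 6.1852 · (12.96 + 11.045) / 1.96
   = 6.1852 · 24.005 / 1.96
   = 75.75
Round up → n₁ = 76; n₂ = r·n₁ = 2 × 76 = 152.

n₁ = 76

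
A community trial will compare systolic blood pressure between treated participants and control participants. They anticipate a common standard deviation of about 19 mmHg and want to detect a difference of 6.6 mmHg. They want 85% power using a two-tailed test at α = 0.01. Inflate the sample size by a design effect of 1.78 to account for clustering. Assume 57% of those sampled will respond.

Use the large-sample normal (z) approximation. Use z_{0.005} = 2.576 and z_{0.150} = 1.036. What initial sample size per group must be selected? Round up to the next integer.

n = 676 per group

n = (z_{α/2} + z_β)² · (σ₁² + σ₂²) / δ²
  = (2.576 + 1.036)² · (2·19² = 722) / 6.6²
  = 13.0465 · 722 / 43.56
  = 216.24
Design effect: 1.78 × 216.24 = 384.91.
Adjust for 57% response: 384.91 / 0.57 = 675.29.
Round up → n = 676 per group.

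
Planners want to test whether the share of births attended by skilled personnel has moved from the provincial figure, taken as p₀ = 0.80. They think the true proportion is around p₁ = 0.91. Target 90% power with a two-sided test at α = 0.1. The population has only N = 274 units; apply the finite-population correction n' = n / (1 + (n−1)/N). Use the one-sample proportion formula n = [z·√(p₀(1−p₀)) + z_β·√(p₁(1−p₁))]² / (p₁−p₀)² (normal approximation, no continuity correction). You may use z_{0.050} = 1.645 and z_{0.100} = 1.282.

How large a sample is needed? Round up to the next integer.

n = 67

n = [z_{α/2}·√(p₀q₀) + z_β·√(p₁q₁)]² / (p₁ − p₀)²
  = [1.645·√(0.80·0.20) + 1.282·√(0.91·0.09)]² / (0.11)²
  = [1.645·0.4000 + 1.282·0.2862]² / 0.0121
  = [1.0249]² / 0.0121
  = 86.81
Finite-population correction (N = 274): 86.81 / (1 + (86.81 − 1)/274) = 66.11.
Round up → n = 67.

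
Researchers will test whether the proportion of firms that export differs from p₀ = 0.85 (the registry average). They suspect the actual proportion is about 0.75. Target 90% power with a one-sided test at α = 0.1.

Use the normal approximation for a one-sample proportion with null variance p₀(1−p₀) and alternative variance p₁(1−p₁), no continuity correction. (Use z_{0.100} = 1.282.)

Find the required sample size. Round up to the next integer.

n = 103

n = [z_α·√(p₀q₀) + z_β·√(p₁q₁)]² / (p₁ − p₀)²
  = [1.282·√(0.85·0.15) + 1.282·√(0.75·0.25)]² / (-0.10)²
  = [1.282·0.3571 + 1.282·0.4330]² / 0.0100
  = [1.0129]² / 0.0100
  = 102.59
Round up → n = 103.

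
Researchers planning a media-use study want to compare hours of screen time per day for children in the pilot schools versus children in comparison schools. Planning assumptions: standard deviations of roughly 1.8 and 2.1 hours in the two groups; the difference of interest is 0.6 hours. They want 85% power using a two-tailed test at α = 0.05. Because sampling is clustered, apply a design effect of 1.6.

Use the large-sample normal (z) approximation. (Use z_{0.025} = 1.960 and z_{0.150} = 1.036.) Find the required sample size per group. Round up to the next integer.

n = (z_{α/2} + z_β)² · (σ₁² + σ₂²) / δ²
  = (1.960 + 1.036)² · (1.8² + 2.1² = 7.65) / 0.6²
  = 8.9760 · 7.65 / 0.36
  = 190.74
Design effect: 1.6 × 190.74 = 305.18.
Round up → n = 306 per group.

n = 306 per group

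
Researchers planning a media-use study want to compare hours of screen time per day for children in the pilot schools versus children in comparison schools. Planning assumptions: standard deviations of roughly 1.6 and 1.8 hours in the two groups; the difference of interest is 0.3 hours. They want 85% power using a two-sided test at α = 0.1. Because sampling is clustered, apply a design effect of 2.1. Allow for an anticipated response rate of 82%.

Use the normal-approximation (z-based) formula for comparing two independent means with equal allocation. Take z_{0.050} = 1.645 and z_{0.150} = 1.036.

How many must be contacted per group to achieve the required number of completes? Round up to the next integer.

n = 1187 per group

n = (z_{α/2} + z_β)² · (σ₁² + σ₂²) / δ²
  = (1.645 + 1.036)² · (1.6² + 1.8² = 5.8) / 0.3²
  = 7.1878 · 5.8 / 0.09
  = 463.21
Design effect: 2.1 × 463.21 = 972.74.
Adjust for 82% response: 972.74 / 0.82 = 1186.27.
Round up → n = 1187 per group.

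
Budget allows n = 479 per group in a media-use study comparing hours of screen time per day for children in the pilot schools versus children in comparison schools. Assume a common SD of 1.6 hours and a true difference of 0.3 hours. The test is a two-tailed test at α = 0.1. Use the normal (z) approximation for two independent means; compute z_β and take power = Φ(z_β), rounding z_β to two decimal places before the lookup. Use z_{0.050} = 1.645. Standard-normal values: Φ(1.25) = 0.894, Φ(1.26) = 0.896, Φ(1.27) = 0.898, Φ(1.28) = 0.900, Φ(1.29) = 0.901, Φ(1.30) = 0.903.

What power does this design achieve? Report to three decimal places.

z_β = δ·√(n/(σ₁²+σ₂²)) − z_{α/2}
    = 0.3 · √(479/5.12) − 1.645
    = 0.3 · 9.67237 − 1.645
    = 2.9017 − 1.645 = 1.2567 → 1.26
Power = Φ(1.26) = 0.896.

Power ≈ 0.896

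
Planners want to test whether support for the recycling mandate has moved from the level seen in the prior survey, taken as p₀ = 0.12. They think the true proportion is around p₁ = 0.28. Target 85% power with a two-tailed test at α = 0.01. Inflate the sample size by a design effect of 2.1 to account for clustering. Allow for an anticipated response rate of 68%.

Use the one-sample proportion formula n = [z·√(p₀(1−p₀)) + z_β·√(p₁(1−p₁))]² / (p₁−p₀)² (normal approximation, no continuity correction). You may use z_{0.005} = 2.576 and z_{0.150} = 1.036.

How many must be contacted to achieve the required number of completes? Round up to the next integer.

n = 205

n = [z_{α/2}·√(p₀q₀) + z_β·√(p₁q₁)]² / (p₁ − p₀)²
  = [2.576·√(0.12·0.88) + 1.036·√(0.28·0.72)]² / (0.16)²
  = [2.576·0.3250 + 1.036·0.4490]² / 0.0256
  = [1.3023]² / 0.0256
  = 66.25
Design effect: 2.1 × 66.25 = 139.12.
Adjust for 68% response: 139.12 / 0.68 = 204.58.
Round up → n = 205.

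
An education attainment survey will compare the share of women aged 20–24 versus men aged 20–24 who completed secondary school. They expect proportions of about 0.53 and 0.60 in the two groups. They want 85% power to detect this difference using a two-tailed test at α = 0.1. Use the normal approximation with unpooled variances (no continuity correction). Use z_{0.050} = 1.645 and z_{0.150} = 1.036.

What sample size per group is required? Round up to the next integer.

n = 718 per group

n = (z_{α/2} + z_β)² · [p₁(1−p₁) + p₂(1−p₂)] / (p₁ − p₂)²
  = (1.645 + 1.036)² · (0.53·0.47 + 0.60·0.40) / (-0.07)²
  = (2.681)² · (0.2491 + 0.2400) / 0.0049
  = 7.1878 · 0.4891 / 0.0049
  = 717.46
Round up → n = 718 per group.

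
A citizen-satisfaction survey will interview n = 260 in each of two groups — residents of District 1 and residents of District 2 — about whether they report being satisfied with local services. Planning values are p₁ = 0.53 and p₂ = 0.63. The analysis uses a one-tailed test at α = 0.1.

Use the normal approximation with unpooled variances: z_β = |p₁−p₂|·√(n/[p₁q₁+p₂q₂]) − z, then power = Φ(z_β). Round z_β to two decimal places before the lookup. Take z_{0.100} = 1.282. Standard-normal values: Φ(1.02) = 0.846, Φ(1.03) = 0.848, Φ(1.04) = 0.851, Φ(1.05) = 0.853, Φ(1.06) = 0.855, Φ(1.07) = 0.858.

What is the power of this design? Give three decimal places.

z_β = |p₁−p₂|·√(n/[p₁q₁+p₂q₂]) − z_α
    = 0.10 · √(260/0.4822) − 1.282
    = 0.10 · 23.2206 − 1.282
    = 2.3221 − 1.282 = 1.0401 → 1.04
Power = Φ(1.04) = 0.851.

Power ≈ 0.851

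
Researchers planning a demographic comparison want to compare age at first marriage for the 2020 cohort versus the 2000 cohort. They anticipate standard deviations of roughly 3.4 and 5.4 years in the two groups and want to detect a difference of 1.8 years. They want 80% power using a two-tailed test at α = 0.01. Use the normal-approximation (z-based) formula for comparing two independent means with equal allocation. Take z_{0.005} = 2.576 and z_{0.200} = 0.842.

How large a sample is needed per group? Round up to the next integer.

n = 147 per group

n = (z_{α/2} + z_β)² · (σ₁² + σ₂²) / δ²
  = (2.576 + 0.842)² · (3.4² + 5.4² = 40.72) / 1.8²
  = 11.6827 · 40.72 / 3.24
  = 146.83
Round up → n = 147 per group.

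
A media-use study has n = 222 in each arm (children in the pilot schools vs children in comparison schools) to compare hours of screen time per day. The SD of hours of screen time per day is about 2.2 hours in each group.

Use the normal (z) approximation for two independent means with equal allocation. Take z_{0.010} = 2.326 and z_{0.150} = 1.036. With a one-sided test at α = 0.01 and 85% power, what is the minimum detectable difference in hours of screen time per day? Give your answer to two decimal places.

Minimum detectable difference ≈ 0.70 hours

δ = (z_α + z_β) · √((σ₁²+σ₂²)/n)
  = (2.326 + 1.036) · √(9.68/222)
  = 3.362 · √0.0436
  = 3.362 · 0.2088
  = 0.7020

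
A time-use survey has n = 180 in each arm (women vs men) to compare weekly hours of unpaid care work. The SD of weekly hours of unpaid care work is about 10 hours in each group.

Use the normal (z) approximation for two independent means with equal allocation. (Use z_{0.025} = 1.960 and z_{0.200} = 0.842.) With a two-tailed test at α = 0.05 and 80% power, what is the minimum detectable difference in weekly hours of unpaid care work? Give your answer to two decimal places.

Minimum detectable difference ≈ 2.95 hours

δ = (z_{α/2} + z_β) · √((σ₁²+σ₂²)/n)
  = (1.960 + 0.842) · √(200/180)
  = 2.802 · √1.1111
  = 2.802 · 1.0541
  = 2.9536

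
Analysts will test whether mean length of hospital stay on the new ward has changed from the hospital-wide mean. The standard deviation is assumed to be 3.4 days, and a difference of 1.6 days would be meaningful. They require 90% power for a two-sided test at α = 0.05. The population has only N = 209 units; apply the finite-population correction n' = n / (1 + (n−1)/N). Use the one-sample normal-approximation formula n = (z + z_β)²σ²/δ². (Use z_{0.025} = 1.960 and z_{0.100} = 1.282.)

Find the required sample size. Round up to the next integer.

n = 39

n = (z_{α/2} + z_β)² · σ² / δ²
  = (1.960 + 1.282)² · 3.4² / 1.6²
  = 10.5106 · 11.56 / 2.56
  = 47.46
Finite-population correction (N = 209): 47.46 / (1 + (47.46 − 1)/209) = 38.83.
Round up → n = 39.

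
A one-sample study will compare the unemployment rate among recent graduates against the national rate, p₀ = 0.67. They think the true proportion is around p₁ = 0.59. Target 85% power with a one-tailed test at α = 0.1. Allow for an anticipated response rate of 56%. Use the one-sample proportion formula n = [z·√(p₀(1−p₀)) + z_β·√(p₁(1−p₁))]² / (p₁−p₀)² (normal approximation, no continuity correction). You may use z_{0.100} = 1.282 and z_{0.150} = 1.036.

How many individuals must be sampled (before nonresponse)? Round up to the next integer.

n = 346

n = [z_α·√(p₀q₀) + z_β·√(p₁q₁)]² / (p₁ − p₀)²
  = [1.282·√(0.67·0.33) + 1.036·√(0.59·0.41)]² / (-0.08)²
  = [1.282·0.4702 + 1.036·0.4918]² / 0.0064
  = [1.1124]² / 0.0064
  = 193.33
Adjust for 56% response: 193.33 / 0.56 = 345.24.
Round up → n = 346.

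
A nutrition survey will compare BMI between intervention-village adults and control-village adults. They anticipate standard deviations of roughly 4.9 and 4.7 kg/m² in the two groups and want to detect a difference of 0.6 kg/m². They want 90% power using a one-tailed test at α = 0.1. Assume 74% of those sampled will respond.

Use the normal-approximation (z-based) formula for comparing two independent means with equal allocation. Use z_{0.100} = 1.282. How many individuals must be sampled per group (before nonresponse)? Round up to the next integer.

n = (z_α + z_β)² · (σ₁² + σ₂²) / δ²
  = (1.282 + 1.282)² · (4.9² + 4.7² = 46.1) / 0.6²
  = 6.5741 · 46.1 / 0.36
  = 841.85
Adjust for 74% response: 841.85 / 0.74 = 1137.63.
Round up → n = 1138 per group.

n = 1138 per group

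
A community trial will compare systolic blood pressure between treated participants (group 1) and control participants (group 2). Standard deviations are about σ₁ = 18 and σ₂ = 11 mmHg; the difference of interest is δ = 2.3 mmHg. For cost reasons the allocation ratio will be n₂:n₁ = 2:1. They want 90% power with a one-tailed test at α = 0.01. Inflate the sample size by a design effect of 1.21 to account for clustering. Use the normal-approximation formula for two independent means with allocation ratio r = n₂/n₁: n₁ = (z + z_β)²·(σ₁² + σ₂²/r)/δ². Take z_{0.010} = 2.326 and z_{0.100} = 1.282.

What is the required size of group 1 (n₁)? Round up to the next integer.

n₁ = 1145

n₁ = (z_α + z_β)² · (σ₁² + σ₂²/r) / δ²
   = (2.326 + 1.282)² · (18² + 11²/2) / 2.3²
   = 13.0177 · (324 + 60.5) / 5.29
   = 13.0177 · 384.5 / 5.29
   = 946.18
Design effect: 1.21 × 946.18 = 1144.88.
Round up → n₁ = 1145; n₂ = r·n₁ = 2 × 1145 = 2290.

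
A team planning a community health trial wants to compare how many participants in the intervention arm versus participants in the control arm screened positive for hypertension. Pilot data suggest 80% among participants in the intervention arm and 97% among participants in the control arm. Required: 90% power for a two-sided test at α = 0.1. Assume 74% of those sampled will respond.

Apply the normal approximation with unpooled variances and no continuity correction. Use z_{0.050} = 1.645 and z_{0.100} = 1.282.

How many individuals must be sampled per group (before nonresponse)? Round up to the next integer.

n = 76 per group

n = (z_{α/2} + z_β)² · [p₁(1−p₁) + p₂(1−p₂)] / (p₁ − p₂)²
  = (1.645 + 1.282)² · (0.80·0.20 + 0.97·0.03) / (-0.17)²
  = (2.927)² · (0.1600 + 0.0291) / 0.0289
  = 8.5673 · 0.1891 / 0.0289
  = 56.06
Adjust for 74% response: 56.06 / 0.74 = 75.75.
Round up → n = 76 per group.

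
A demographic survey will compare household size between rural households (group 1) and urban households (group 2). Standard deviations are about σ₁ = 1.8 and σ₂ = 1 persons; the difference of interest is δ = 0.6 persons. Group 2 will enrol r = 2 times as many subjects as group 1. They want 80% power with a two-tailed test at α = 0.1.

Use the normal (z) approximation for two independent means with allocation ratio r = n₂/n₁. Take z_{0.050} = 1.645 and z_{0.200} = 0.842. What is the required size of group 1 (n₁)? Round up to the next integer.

n₁ = 65

n₁ = (z_{α/2} + z_β)² · (σ₁² + σ₂²/r) / δ²
   = (1.645 + 0.842)² · (1.8² + 1²/2) / 0.6²
   = 6.1852 · (3.24 + 0.5) / 0.36
   = 6.1852 · 3.74 / 0.36
   = 64.26
Round up → n₁ = 65; n₂ = r·n₁ = 2 × 65 = 130.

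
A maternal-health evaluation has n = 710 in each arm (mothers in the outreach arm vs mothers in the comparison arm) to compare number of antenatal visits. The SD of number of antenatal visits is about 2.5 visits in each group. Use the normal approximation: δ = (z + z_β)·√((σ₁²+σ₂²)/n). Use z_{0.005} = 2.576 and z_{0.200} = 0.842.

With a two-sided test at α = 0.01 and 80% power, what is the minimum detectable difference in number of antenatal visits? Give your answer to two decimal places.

Minimum detectable difference ≈ 0.45 visits

δ = (z_{α/2} + z_β) · √((σ₁²+σ₂²)/n)
  = (2.576 + 0.842) · √(12.5/710)
  = 3.418 · √0.01761
  = 3.418 · 0.1327
  = 0.4535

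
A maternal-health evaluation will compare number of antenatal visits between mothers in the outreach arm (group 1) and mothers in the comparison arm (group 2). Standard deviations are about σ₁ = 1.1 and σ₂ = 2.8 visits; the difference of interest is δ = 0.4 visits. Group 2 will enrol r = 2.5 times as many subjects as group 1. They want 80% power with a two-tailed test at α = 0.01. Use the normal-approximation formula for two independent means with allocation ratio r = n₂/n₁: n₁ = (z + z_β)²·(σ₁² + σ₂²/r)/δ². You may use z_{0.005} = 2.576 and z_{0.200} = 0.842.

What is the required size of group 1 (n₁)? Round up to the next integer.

n₁ = (z_{α/2} + z_β)² · (σ₁² + σ₂²/r) / δ²
   = (2.576 + 0.842)² · (1.1² + 2.8²/2.5) / 0.4²
   = 11.6827 · (1.21 + 3.136) / 0.16
   = 11.6827 · 4.346 / 0.16
   = 317.33
Round up → n₁ = 318; n₂ = r·n₁ = 2.5 × 318 = 795.

n₁ = 318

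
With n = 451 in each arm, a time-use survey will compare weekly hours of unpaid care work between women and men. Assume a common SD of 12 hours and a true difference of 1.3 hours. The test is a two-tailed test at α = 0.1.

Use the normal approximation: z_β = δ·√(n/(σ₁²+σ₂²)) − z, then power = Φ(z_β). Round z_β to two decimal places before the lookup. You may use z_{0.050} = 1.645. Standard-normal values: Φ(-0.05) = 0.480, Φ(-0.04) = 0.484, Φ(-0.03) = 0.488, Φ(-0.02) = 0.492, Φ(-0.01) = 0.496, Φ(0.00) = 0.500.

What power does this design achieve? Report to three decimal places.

Power ≈ 0.492

z_β = δ·√(n/(σ₁²+σ₂²)) − z_{α/2}
    = 1.3 · √(451/288) − 1.645
    = 1.3 · 1.25139 − 1.645
    = 1.6268 − 1.645 = -0.0182 → -0.02
Power = Φ(-0.02) = 0.492.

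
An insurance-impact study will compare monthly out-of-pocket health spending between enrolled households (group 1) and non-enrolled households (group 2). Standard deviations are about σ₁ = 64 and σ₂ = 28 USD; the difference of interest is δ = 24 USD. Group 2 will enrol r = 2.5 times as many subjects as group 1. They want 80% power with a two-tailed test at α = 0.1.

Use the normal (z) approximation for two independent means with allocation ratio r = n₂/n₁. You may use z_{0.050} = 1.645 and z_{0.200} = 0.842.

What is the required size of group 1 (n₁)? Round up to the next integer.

n₁ = 48

n₁ = (z_{α/2} + z_β)² · (σ₁² + σ₂²/r) / δ²
   = (1.645 + 0.842)² · (64² + 28²/2.5) / 24²
   = 6.1852 · (4096 + 313.6) / 576
   = 6.1852 · 4409.6 / 576
   = 47.35
Round up → n₁ = 48; n₂ = r·n₁ = 2.5 × 48 = 120.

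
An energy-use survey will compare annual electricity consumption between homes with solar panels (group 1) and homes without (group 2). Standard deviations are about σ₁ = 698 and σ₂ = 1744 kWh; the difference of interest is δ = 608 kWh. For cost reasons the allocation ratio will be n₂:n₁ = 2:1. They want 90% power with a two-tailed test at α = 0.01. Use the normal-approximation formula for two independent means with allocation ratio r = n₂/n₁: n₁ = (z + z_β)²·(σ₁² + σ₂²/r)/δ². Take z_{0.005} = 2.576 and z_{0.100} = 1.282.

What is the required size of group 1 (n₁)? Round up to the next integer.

n₁ = (z_{α/2} + z_β)² · (σ₁² + σ₂²/r) / δ²
   = (2.576 + 1.282)² · (698² + 1744²/2) / 608²
   = 14.8842 · (487204 + 1520768) / 369664
   = 14.8842 · 2007972 / 369664
   = 80.85
Round up → n₁ = 81; n₂ = r·n₁ = 2 × 81 = 162.

n₁ = 81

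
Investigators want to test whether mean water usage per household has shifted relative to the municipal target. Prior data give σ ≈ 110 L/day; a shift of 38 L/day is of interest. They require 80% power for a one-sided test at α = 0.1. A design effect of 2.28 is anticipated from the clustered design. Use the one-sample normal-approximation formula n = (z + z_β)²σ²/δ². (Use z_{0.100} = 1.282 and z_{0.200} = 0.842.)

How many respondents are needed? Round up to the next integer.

n = (z_α + z_β)² · σ² / δ²
  = (1.282 + 0.842)² · 110² / 38²
  = 4.5114 · 12100 / 1444
  = 37.80
Design effect: 2.28 × 37.80 = 86.19.
Round up → n = 87.

n = 87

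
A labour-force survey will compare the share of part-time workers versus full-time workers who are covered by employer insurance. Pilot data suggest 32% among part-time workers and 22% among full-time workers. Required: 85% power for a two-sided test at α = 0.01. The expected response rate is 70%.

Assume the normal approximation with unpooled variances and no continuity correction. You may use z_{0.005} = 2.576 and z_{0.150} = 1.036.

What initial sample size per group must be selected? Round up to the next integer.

n = (z_{α/2} + z_β)² · [p₁(1−p₁) + p₂(1−p₂)] / (p₁ − p₂)²
  = (2.576 + 1.036)² · (0.32·0.68 + 0.22·0.78) / (0.10)²
  = (3.612)² · (0.2176 + 0.1716) / 0.0100
  = 13.0465 · 0.3892 / 0.0100
  = 507.77
Adjust for 70% response: 507.77 / 0.70 = 725.39.
Round up → n = 726 per group.

n = 726 per group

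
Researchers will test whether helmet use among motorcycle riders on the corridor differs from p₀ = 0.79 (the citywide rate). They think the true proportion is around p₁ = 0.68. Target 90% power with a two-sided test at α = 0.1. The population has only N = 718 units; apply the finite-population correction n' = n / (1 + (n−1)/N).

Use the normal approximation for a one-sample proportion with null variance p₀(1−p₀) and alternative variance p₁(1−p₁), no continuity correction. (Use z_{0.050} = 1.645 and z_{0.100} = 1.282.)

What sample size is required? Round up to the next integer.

n = [z_{α/2}·√(p₀q₀) + z_β·√(p₁q₁)]² / (p₁ − p₀)²
  = [1.645·√(0.79·0.21) + 1.282·√(0.68·0.32)]² / (-0.11)²
  = [1.645·0.4073 + 1.282·0.4665]² / 0.0121
  = [1.2680]² / 0.0121
  = 132.89
Finite-population correction (N = 718): 132.89 / (1 + (132.89 − 1)/718) = 112.27.
Round up → n = 113.

n = 113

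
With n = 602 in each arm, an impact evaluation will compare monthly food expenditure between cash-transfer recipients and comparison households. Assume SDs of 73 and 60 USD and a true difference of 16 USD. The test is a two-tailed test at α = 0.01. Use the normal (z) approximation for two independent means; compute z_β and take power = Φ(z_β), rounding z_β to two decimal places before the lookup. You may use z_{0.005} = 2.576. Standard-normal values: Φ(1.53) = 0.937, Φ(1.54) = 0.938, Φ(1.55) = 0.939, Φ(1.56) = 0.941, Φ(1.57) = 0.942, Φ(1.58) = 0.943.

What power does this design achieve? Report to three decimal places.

z_β = δ·√(n/(σ₁²+σ₂²)) − z_{α/2}
    = 16 · √(602/8929) − 2.576
    = 16 · 0.25966 − 2.576
    = 4.1545 − 2.576 = 1.5785 → 1.58
Power = Φ(1.58) = 0.943.

Power ≈ 0.943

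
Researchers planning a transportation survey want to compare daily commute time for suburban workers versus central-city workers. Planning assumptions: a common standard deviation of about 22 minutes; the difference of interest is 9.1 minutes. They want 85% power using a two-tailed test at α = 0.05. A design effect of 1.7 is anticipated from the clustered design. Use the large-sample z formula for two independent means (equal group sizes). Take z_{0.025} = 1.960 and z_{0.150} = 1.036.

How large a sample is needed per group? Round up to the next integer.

n = 179 per group

n = (z_{α/2} + z_β)² · (σ₁² + σ₂²) / δ²
  = (1.960 + 1.036)² · (2·22² = 968) / 9.1²
  = 8.9760 · 968 / 82.81
  = 104.92
Design effect: 1.7 × 104.92 = 178.37.
Round up → n = 179 per group.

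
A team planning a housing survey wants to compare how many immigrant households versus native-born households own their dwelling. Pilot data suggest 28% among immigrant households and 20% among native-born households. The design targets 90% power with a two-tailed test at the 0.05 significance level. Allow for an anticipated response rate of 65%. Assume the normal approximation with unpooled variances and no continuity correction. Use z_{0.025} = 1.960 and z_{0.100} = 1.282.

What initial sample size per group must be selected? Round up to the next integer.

n = 914 per group

n = (z_{α/2} + z_β)² · [p₁(1−p₁) + p₂(1−p₂)] / (p₁ − p₂)²
  = (1.960 + 1.282)² · (0.28·0.72 + 0.20·0.80) / (0.08)²
  = (3.242)² · (0.2016 + 0.1600) / 0.0064
  = 10.5106 · 0.3616 / 0.0064
  = 593.85
Adjust for 65% response: 593.85 / 0.65 = 913.61.
Round up → n = 914 per group.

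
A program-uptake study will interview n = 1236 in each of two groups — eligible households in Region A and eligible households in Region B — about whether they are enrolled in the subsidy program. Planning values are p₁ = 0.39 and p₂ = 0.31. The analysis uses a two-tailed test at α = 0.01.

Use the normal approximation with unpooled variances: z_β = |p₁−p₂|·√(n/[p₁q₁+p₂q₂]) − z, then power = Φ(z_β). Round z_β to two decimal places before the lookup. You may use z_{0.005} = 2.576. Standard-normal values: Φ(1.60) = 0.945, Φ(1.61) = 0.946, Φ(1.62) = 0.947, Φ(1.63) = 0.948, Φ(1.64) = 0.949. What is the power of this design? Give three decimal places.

z_β = |p₁−p₂|·√(n/[p₁q₁+p₂q₂]) − z_{α/2}
    = 0.08 · √(1236/0.4518) − 2.576
    = 0.08 · 52.3041 − 2.576
    = 4.1843 − 2.576 = 1.6083 → 1.61
Power = Φ(1.61) = 0.946.

Power ≈ 0.946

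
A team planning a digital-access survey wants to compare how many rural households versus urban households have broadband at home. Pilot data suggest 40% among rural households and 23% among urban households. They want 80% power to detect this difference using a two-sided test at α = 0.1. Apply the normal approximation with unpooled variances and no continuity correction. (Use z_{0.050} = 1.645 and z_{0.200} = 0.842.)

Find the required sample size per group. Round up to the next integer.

n = 90 per group

n = (z_{α/2} + z_β)² · [p₁(1−p₁) + p₂(1−p₂)] / (p₁ − p₂)²
  = (1.645 + 0.842)² · (0.40·0.60 + 0.23·0.77) / (0.17)²
  = (2.487)² · (0.2400 + 0.1771) / 0.0289
  = 6.1852 · 0.4171 / 0.0289
  = 89.27
Round up → n = 90 per group.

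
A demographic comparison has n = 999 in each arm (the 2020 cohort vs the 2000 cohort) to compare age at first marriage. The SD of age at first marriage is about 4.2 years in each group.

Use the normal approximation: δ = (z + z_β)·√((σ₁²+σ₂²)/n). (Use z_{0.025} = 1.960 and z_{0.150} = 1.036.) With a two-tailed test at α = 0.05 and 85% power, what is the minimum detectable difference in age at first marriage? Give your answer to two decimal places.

Minimum detectable difference ≈ 0.56 years

δ = (z_{α/2} + z_β) · √((σ₁²+σ₂²)/n)
  = (1.960 + 1.036) · √(35.28/999)
  = 2.996 · √0.03532
  = 2.996 · 0.1879
  = 0.5630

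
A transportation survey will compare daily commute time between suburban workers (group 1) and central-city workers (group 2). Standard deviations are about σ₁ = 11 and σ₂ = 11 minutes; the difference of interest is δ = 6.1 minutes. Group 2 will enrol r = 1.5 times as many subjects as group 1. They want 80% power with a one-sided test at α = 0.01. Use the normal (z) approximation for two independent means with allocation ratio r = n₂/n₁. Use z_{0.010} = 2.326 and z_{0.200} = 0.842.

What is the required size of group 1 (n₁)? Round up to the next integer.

n₁ = 55

n₁ = (z_α + z_β)² · (σ₁² + σ₂²/r) / δ²
   = (2.326 + 0.842)² · (11² + 11²/1.5) / 6.1²
   = 10.0362 · (121 + 80.6667) / 37.21
   = 10.0362 · 201.6667 / 37.21
   = 54.39
Round up → n₁ = 55; n₂ = r·n₁ = 1.5 × 55 = 83.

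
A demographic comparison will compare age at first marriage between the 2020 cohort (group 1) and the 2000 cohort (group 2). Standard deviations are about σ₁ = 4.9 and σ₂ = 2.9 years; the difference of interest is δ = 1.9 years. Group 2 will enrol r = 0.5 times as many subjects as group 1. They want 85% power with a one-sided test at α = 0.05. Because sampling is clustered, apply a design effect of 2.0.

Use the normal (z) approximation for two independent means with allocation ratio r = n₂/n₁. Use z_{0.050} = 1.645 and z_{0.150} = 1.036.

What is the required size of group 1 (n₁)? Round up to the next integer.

n₁ = (z_α + z_β)² · (σ₁² + σ₂²/r) / δ²
   = (1.645 + 1.036)² · (4.9² + 2.9²/0.5) / 1.9²
   = 7.1878 · (24.01 + 16.82) / 3.61
   = 7.1878 · 40.83 / 3.61
   = 81.30
Design effect: 2.0 × 81.30 = 162.59.
Round up → n₁ = 163; n₂ = r·n₁ = 0.5 × 163 = 82.

n₁ = 163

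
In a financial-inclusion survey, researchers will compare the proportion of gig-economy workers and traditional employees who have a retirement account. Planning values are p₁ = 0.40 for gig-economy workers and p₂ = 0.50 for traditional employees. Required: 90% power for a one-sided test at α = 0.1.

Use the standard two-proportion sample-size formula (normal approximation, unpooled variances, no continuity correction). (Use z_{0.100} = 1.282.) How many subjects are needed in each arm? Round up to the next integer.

n = 323 per group

n = (z_α + z_β)² · [p₁(1−p₁) + p₂(1−p₂)] / (p₁ − p₂)²
  = (1.282 + 1.282)² · (0.40·0.60 + 0.50·0.50) / (-0.10)²
  = (2.564)² · (0.2400 + 0.2500) / 0.0100
  = 6.5741 · 0.4900 / 0.0100
  = 322.13
Round up → n = 323 per group.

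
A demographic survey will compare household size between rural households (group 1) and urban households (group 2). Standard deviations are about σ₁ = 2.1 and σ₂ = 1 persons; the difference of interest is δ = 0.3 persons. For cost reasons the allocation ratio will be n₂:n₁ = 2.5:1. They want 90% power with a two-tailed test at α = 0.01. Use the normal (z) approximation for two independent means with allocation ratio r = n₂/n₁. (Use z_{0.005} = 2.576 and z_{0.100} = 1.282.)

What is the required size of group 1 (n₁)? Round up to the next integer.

n₁ = 796

n₁ = (z_{α/2} + z_β)² · (σ₁² + σ₂²/r) / δ²
   = (2.576 + 1.282)² · (2.1² + 1²/2.5) / 0.3²
   = 14.8842 · (4.41 + 0.4) / 0.09
   = 14.8842 · 4.81 / 0.09
   = 795.48
Round up → n₁ = 796; n₂ = r·n₁ = 2.5 × 796 = 1990.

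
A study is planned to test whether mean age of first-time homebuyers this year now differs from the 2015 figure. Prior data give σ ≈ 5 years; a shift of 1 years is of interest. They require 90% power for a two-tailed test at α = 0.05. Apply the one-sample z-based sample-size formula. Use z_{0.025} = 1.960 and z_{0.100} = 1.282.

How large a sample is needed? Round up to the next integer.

n = 263

n = (z_{α/2} + z_β)² · σ² / δ²
  = (1.960 + 1.282)² · 5² / 1²
  = 10.5106 · 25 / 1
  = 262.76
Round up → n = 263.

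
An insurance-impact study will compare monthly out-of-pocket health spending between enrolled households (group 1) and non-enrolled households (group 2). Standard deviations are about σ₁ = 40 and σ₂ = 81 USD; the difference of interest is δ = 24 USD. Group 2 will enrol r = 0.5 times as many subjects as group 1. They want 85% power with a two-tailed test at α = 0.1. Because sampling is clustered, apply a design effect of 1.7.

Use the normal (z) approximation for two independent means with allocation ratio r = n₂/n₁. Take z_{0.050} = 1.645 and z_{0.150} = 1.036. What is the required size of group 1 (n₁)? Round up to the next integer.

n₁ = 313

n₁ = (z_{α/2} + z_β)² · (σ₁² + σ₂²/r) / δ²
   = (1.645 + 1.036)² · (40² + 81²/0.5) / 24²
   = 7.1878 · (1600 + 13122) / 576
   = 7.1878 · 14722 / 576
   = 183.71
Design effect: 1.7 × 183.71 = 312.31.
Round up → n₁ = 313; n₂ = r·n₁ = 0.5 × 313 = 157.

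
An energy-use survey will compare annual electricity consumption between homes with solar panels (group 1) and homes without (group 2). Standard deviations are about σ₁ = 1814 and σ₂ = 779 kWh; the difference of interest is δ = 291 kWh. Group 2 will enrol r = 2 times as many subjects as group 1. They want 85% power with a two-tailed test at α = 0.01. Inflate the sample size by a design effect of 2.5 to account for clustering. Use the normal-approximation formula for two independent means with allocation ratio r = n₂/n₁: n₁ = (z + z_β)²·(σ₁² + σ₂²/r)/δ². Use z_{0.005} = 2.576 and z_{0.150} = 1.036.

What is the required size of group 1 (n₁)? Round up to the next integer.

n₁ = (z_{α/2} + z_β)² · (σ₁² + σ₂²/r) / δ²
   = (2.576 + 1.036)² · (1814² + 779²/2) / 291²
   = 13.0465 · (3290596 + 303420.5) / 84681
   = 13.0465 · 3594016.5 / 84681
   = 553.72
Design effect: 2.5 × 553.72 = 1384.30.
Round up → n₁ = 1385; n₂ = r·n₁ = 2 × 1385 = 2770.

n₁ = 1385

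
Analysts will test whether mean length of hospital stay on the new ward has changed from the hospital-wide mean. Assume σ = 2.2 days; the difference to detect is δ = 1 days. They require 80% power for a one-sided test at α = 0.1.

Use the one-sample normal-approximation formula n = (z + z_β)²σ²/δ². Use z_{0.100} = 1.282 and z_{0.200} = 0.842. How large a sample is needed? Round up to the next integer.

n = 22

n = (z_α + z_β)² · σ² / δ²
  = (1.282 + 0.842)² · 2.2² / 1²
  = 4.5114 · 4.84 / 1
  = 21.84
Round up → n = 22.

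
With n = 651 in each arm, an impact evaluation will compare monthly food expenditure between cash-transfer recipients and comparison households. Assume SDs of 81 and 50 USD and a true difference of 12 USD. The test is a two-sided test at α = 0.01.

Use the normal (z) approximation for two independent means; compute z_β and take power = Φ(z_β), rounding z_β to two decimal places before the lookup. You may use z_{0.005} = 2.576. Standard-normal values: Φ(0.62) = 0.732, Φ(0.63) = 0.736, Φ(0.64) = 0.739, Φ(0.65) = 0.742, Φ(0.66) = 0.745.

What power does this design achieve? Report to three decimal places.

Power ≈ 0.739

z_β = δ·√(n/(σ₁²+σ₂²)) − z_{α/2}
    = 12 · √(651/9061) − 2.576
    = 12 · 0.26804 − 2.576
    = 3.2165 − 2.576 = 0.6405 → 0.64
Power = Φ(0.64) = 0.739.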